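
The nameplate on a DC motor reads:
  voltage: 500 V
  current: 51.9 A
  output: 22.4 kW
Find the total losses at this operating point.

P_in = V·I = 500×51.9 = 25950 W
P_out = 22400 W
Losses = P_in − P_out = 25950 − 22400 = 3550 W

3550 W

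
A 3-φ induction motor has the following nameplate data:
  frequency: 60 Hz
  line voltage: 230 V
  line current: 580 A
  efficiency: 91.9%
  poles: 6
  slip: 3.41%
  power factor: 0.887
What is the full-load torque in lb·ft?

1140 lb·ft

P_in = √3·V·I·cosφ = 1.732 × 230 × 580 × 0.887 = 204940 W
P_out = η·P_in = 0.919 × 204940 = 188340 W
n_s = 120×60/6 = 1200 rpm; n = 1200×(1−0.0341) = 1159 rpm
ω = 2π×1159/60 = 121.4 rad/s
τ = P_out/ω = 188340/121.4 = 1551 N·m
In lb·ft: 1551/1.356 = 1140 lb·ft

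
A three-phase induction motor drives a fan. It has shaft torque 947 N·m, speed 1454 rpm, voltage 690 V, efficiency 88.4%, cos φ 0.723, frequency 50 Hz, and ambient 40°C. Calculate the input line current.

189 A

ω = 2π×1454/60 = 152.3 rad/s; P_out = τω = 947 × 152.3 = 144228 W
P_in = P_out / η = 144228 / 0.884 = 163154 W
I_L = P_in / (√3·V_L·cosφ) = 163154 / (1.732 × 690 × 0.723) = 189 A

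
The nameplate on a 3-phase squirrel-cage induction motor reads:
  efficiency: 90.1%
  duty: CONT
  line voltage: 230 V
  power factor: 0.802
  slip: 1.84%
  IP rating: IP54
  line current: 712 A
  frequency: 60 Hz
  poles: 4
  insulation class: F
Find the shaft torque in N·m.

1110 N·m

P_in = √3·V·I·cosφ = 1.732 × 230 × 712 × 0.802 = 227473 W
P_out = η·P_in = 0.901 × 227473 = 204953 W
n_s = 120×60/4 = 1800 rpm; n = 1800×(1−0.0184) = 1767 rpm
ω = 2π×1767/60 = 185 rad/s
τ = P_out/ω = 204953/185 = 1110 N·m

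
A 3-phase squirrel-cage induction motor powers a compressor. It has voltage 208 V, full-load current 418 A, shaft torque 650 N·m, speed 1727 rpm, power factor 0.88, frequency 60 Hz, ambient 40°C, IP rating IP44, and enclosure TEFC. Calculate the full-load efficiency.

ω = 2π × 1727/60 = 180.9 rad/s; P_out = τω = 650 × 180.9 = 117585 W
P_in = √3·V_L·I_L·cosφ = 1.732 × 208 × 418 × 0.88 = 132517 W
η = P_out / P_in = 117585 / 132517 = 0.887 = 88.7%

88.7 %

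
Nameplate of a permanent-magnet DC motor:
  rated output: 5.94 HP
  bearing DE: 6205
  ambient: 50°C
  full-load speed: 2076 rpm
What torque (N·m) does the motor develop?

20.4 N·m

P_out = 5.94 × 746 = 4431 W
ω = 2π × 2076/60 = 217.4 rad/s
τ = P_out/ω = 4431/217.4 = 20.4 N·m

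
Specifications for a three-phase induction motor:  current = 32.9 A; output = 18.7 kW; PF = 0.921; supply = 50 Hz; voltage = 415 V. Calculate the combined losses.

3080 W

P_in = √3·V·I·cosφ = 1.732×415×32.9×0.921 = 21780 W
P_out = 18700 W
Losses = P_in − P_out = 21780 − 18700 = 3080 W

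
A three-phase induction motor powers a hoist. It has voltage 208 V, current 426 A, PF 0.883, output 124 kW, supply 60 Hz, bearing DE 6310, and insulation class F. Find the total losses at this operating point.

11.5 kW

P_in = √3·V·I·cosφ = 1.732×208×426×0.883 = 135513 W
P_out = 124000 W
Losses = P_in − P_out = 135513 − 124000 = 11513 W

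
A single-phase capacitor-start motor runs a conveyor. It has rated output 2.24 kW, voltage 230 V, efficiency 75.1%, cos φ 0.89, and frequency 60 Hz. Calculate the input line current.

14.6 A

P_out = 2.24 kW = 2240 W
P_in = P_out / η = 2240 / 0.751 = 2983 W
I = P_in / (V·cosφ) = 2983 / (230 × 0.89) = 14.6 A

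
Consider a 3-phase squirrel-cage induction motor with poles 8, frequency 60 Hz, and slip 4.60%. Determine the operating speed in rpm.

n_s = 120f/p = 120×60/8 = 900 rpm
n = n_s(1 − s) = 900 × (1 − 0.046) = 859 rpm

859 rpm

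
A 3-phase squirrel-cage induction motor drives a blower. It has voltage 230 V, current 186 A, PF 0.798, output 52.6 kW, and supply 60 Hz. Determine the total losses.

P_in = √3·V·I·cosφ = 1.732×230×186×0.798 = 59128 W
P_out = 52600 W
Losses = P_in − P_out = 59128 − 52600 = 6528 W

6530 W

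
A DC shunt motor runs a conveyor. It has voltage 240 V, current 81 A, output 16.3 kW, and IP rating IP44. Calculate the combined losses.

P_in = V·I = 240×81 = 19440 W
P_out = 16300 W
Losses = P_in − P_out = 19440 − 16300 = 3140 W

3.14 kW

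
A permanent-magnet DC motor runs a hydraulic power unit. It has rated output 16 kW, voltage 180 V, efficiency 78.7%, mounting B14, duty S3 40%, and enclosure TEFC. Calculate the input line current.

113 A

P_out = 16 kW = 16000 W
P_in = P_out / η = 16000 / 0.787 = 20330 W
I = P_in / V = 20330 / 180 = 113 A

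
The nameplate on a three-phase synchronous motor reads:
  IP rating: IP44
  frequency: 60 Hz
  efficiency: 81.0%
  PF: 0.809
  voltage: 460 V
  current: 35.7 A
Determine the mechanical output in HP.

P_in = √3·V·I·cosφ = 1.732 × 460 × 35.7 × 0.809 = 23010 W
P_out = η·P_in = 0.81 × 23010 = 18638 W
= 18638/746 = 25 HP

25 HP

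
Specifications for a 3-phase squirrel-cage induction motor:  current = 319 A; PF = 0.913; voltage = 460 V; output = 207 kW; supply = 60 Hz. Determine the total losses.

25 kW

P_in = √3·V·I·cosφ = 1.732×460×319×0.913 = 232042 W
P_out = 207000 W
Losses = P_in − P_out = 232042 − 207000 = 25042 W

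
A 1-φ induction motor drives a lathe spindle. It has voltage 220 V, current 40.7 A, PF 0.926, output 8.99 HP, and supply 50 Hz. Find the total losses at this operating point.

1.58 kW

P_in = V·I·cosφ = 220×40.7×0.926 = 8291 W
P_out = 8.99×746 = 6707 W
Losses = P_in − P_out = 8291 − 6707 = 1584 W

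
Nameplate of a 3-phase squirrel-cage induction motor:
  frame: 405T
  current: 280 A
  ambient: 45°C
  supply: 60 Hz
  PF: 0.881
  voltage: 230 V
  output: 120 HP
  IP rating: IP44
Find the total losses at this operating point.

8.75 kW

P_in = √3·V·I·cosφ = 1.732×230×280×0.881 = 98267 W
P_out = 120×746 = 89520 W
Losses = P_in − P_out = 98267 − 89520 = 8747 W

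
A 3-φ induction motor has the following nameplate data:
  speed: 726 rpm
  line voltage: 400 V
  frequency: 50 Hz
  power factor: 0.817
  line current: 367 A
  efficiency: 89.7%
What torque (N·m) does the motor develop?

2450 N·m

P_in = √3·V·I·cosφ = 1.732 × 400 × 367 × 0.817 = 207728 W
P_out = η·P_in = 0.897 × 207728 = 186332 W
n = 726 rpm
ω = 2π×726/60 = 76.03 rad/s
τ = P_out/ω = 186332/76.03 = 2450 N·m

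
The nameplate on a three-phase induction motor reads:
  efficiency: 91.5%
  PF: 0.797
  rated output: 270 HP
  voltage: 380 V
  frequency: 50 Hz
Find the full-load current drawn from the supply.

420 A

P_out = 270 × 746 = 201420 W
P_in = P_out / η = 201420 / 0.915 = 220131 W
I_L = P_in / (√3·V_L·cosφ) = 220131 / (1.732 × 380 × 0.797) = 420 A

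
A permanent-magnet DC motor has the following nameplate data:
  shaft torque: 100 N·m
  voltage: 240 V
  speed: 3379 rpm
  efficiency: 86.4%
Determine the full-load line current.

ω = 2π×3379/60 = 353.8 rad/s; P_out = τω = 100 × 353.8 = 35380 W
P_in = P_out / η = 35380 / 0.864 = 40949 W
I = P_in / V = 40949 / 240 = 171 A

171 A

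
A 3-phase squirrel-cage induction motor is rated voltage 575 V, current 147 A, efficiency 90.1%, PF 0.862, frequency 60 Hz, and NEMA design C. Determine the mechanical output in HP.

152 HP

P_in = √3·V·I·cosφ = 1.732 × 575 × 147 × 0.862 = 126194 W
P_out = η·P_in = 0.901 × 126194 = 113701 W
= 113701/746 = 152 HP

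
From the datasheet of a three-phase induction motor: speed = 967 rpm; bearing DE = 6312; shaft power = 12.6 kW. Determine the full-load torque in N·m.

124 N·m

ω = 2π × 967/60 = 101.3 rad/s
τ = P/ω = 12600/101.3 = 124 N·m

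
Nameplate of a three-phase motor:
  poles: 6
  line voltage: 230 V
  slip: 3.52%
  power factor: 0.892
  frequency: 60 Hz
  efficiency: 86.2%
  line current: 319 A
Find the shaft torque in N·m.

806 N·m

P_in = √3·V·I·cosφ = 1.732 × 230 × 319 × 0.892 = 113353 W
P_out = η·P_in = 0.862 × 113353 = 97710 W
n_s = 120×60/6 = 1200 rpm; n = 1200×(1−0.0352) = 1158 rpm
ω = 2π×1158/60 = 121.3 rad/s
τ = P_out/ω = 97710/121.3 = 806 N·m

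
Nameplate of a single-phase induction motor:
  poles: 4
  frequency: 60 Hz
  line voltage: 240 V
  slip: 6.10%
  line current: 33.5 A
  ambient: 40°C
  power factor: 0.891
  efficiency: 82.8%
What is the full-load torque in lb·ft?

24.7 lb·ft

P_in = V·I·cosφ = 240 × 33.5 × 0.891 = 7164 W
P_out = η·P_in = 0.828 × 7164 = 5932 W
n_s = 120×60/4 = 1800 rpm; n = 1800×(1−0.061) = 1690 rpm
ω = 2π×1690/60 = 177 rad/s
τ = P_out/ω = 5932/177 = 33.51 N·m
In lb·ft: 33.51/1.356 = 24.7 lb·ft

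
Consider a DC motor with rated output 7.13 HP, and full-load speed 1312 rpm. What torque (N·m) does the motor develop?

P_out = 7.13 × 746 = 5319 W
ω = 2π × 1312/60 = 137.4 rad/s
τ = P_out/ω = 5319/137.4 = 38.7 N·m

38.7 N·m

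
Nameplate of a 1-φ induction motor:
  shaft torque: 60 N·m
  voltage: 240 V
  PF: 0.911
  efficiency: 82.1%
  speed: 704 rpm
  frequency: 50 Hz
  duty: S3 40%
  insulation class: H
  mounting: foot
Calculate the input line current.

ω = 2π×704/60 = 73.72 rad/s; P_out = τω = 60 × 73.72 = 4423 W
P_in = P_out / η = 4423 / 0.821 = 5387 W
I = P_in / (V·cosφ) = 5387 / (240 × 0.911) = 24.6 A

24.6 A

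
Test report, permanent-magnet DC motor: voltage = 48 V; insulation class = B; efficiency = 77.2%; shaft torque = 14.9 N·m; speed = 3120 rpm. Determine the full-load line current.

ω = 2π×3120/60 = 326.7 rad/s; P_out = τω = 14.9 × 326.7 = 4868 W
P_in = P_out / η = 4868 / 0.772 = 6306 W
I = P_in / V = 6306 / 48 = 131 A

131 A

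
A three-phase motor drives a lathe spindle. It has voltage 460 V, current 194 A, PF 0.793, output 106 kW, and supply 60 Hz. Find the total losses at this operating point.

P_in = √3·V·I·cosφ = 1.732×460×194×0.793 = 122569 W
P_out = 106000 W
Losses = P_in − P_out = 122569 − 106000 = 16569 W

16600 W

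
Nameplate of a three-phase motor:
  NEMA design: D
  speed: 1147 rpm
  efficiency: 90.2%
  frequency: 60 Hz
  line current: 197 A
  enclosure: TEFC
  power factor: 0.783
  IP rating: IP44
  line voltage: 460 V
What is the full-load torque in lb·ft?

P_in = √3·V·I·cosφ = 1.732 × 460 × 197 × 0.783 = 122895 W
P_out = η·P_in = 0.902 × 122895 = 110851 W
n = 1147 rpm
ω = 2π×1147/60 = 120.1 rad/s
τ = P_out/ω = 110851/120.1 = 923 N·m
In lb·ft: 923/1.356 = 681 lb·ft

681 lb·ft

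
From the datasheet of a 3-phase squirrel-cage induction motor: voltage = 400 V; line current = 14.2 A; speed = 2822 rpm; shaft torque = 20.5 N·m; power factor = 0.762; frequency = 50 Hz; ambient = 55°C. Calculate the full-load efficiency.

80.8 %

ω = 2π × 2822/60 = 295.5 rad/s; P_out = τω = 20.5 × 295.5 = 6058 W
P_in = √3·V_L·I_L·cosφ = 1.732 × 400 × 14.2 × 0.762 = 7496 W
η = P_out / P_in = 6058 / 7496 = 0.808 = 80.8%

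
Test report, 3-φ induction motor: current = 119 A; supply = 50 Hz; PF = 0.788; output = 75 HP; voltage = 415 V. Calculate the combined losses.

P_in = √3·V·I·cosφ = 1.732×415×119×0.788 = 67401 W
P_out = 75×746 = 55950 W
Losses = P_in − P_out = 67401 − 55950 = 11451 W

11500 W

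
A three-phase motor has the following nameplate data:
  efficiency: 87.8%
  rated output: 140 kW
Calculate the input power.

P_out = 140000 W
P_in = P_out/η = 140000/0.878 = 159453 W = 159 kW

159 kW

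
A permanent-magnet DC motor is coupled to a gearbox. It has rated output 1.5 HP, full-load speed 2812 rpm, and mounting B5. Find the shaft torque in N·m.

3.8 N·m

P_out = 1.5 × 746 = 1119 W
ω = 2π × 2812/60 = 294.5 rad/s
τ = P_out/ω = 1119/294.5 = 3.8 N·m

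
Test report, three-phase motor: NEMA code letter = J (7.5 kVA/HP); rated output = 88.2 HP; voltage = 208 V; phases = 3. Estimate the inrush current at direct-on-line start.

S_LR = 7.5 × 88.2 = 661.5 kVA
I_LR = S_LR/(√3·V_L) = 661500/(1.732×208) = 1840 A

1840 A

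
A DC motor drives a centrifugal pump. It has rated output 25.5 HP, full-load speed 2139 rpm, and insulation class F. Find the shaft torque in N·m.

P_out = 25.5 × 746 = 19023 W
ω = 2π × 2139/60 = 224 rad/s
τ = P_out/ω = 19023/224 = 84.9 N·m

84.9 N·m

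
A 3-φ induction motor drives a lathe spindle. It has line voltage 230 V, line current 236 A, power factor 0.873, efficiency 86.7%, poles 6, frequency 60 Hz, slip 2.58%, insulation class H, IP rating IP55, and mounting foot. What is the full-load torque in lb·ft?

P_in = √3·V·I·cosφ = 1.732 × 230 × 236 × 0.873 = 82073 W
P_out = η·P_in = 0.867 × 82073 = 71157 W
n_s = 120×60/6 = 1200 rpm; n = 1200×(1−0.0258) = 1169 rpm
ω = 2π×1169/60 = 122.4 rad/s
τ = P_out/ω = 71157/122.4 = 581.3 N·m
In lb·ft: 581.3/1.356 = 429 lb·ft

429 lb·ft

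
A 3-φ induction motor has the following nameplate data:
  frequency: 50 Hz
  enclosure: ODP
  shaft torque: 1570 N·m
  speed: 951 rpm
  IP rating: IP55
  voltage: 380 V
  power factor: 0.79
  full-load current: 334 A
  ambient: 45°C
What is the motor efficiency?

90.0 %

ω = 2π × 951/60 = 99.59 rad/s; P_out = τω = 1570 × 99.59 = 156356 W
P_in = √3·V_L·I_L·cosφ = 1.732 × 380 × 334 × 0.79 = 173662 W
η = P_out / P_in = 156356 / 173662 = 0.900 = 90.0%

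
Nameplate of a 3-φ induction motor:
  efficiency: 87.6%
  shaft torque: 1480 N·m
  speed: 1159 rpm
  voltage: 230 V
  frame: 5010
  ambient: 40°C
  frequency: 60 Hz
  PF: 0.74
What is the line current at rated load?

ω = 2π×1159/60 = 121.4 rad/s; P_out = τω = 1480 × 121.4 = 179672 W
P_in = P_out / η = 179672 / 0.876 = 205105 W
I_L = P_in / (√3·V_L·cosφ) = 205105 / (1.732 × 230 × 0.74) = 696 A

696 A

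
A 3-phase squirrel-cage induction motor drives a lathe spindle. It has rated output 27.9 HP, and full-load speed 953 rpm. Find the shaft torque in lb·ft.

154 lb·ft

P_out = 27.9 × 746 = 20813 W
ω = 2π × 953/60 = 99.8 rad/s
τ = P_out/ω = 20813/99.8 = 208.5 N·m
In lb·ft: 208.5/1.356 = 154 lb·ft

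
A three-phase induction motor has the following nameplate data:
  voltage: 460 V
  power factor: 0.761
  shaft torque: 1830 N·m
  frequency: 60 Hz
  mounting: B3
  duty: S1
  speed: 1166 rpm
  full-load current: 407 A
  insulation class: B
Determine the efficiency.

90.5 %

ω = 2π × 1166/60 = 122.1 rad/s; P_out = τω = 1830 × 122.1 = 223443 W
P_in = √3·V_L·I_L·cosφ = 1.732 × 460 × 407 × 0.761 = 246766 W
η = P_out / P_in = 223443 / 246766 = 0.905 = 90.5%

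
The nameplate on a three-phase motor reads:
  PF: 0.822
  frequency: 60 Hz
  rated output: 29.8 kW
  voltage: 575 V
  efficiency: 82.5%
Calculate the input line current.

44.1 A

P_out = 29.8 kW = 29800 W
P_in = P_out / η = 29800 / 0.825 = 36121 W
I_L = P_in / (√3·V_L·cosφ) = 36121 / (1.732 × 575 × 0.822) = 44.1 A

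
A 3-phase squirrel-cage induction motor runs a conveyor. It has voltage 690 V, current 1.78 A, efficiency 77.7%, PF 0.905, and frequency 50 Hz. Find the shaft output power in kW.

P_in = √3·V·I·cosφ = 1.732 × 690 × 1.78 × 0.905 = 1925 W
P_out = η·P_in = 0.777 × 1925 = 1496 W

1.5 kW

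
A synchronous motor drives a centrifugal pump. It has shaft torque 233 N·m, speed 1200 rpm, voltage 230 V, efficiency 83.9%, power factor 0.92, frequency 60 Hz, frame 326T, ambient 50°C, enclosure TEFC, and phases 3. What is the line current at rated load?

ω = 2π×1200/60 = 125.7 rad/s; P_out = τω = 233 × 125.7 = 29288 W
P_in = P_out / η = 29288 / 0.839 = 34908 W
I_L = P_in / (√3·V_L·cosφ) = 34908 / (1.732 × 230 × 0.92) = 95.2 A

95.2 A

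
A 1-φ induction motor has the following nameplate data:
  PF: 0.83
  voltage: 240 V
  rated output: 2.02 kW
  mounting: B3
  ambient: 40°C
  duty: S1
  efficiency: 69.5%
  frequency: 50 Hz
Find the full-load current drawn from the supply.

14.6 A

P_out = 2.02 kW = 2020 W
P_in = P_out / η = 2020 / 0.695 = 2906 W
I = P_in / (V·cosφ) = 2906 / (240 × 0.83) = 14.6 A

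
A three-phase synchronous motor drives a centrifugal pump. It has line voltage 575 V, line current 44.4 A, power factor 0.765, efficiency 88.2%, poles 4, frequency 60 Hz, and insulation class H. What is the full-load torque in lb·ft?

117 lb·ft

P_in = √3·V·I·cosφ = 1.732 × 575 × 44.4 × 0.765 = 33827 W
P_out = η·P_in = 0.882 × 33827 = 29835 W
n = n_s = 120×60/4 = 1800 rpm (synchronous)
ω = 2π×1800/60 = 188.5 rad/s
τ = P_out/ω = 29835/188.5 = 158.3 N·m
In lb·ft: 158.3/1.356 = 117 lb·ft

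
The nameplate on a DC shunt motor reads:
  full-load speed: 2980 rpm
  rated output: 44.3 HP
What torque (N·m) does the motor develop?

P_out = 44.3 × 746 = 33048 W
ω = 2π × 2980/60 = 312.1 rad/s
τ = P_out/ω = 33048/312.1 = 106 N·m

106 N·m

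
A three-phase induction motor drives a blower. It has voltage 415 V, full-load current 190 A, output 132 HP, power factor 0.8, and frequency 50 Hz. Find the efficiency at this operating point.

P_out = 132 × 746 = 98472 W
P_in = √3·V_L·I_L·cosφ = 1.732 × 415 × 190 × 0.8 = 109255 W
η = P_out / P_in = 98472 / 109255 = 0.901 = 90.1%

90.1 %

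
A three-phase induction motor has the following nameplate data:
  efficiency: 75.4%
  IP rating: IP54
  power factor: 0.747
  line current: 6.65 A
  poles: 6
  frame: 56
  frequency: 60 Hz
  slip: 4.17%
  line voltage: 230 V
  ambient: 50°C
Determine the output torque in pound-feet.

P_in = √3·V·I·cosφ = 1.732 × 230 × 6.65 × 0.747 = 1979 W
P_out = η·P_in = 0.754 × 1979 = 1492 W
n_s = 120×60/6 = 1200 rpm; n = 1200×(1−0.0417) = 1150 rpm
ω = 2π×1150/60 = 120.4 rad/s
τ = P_out/ω = 1492/120.4 = 12.39 N·m
In lb·ft: 12.39/1.356 = 9.14 lb·ft

9.14 lb·ft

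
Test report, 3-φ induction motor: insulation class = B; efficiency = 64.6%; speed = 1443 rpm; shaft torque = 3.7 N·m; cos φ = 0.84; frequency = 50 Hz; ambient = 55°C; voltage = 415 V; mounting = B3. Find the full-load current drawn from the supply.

ω = 2π×1443/60 = 151.1 rad/s; P_out = τω = 3.7 × 151.1 = 559 W
P_in = P_out / η = 559 / 0.646 = 865 W
I_L = P_in / (√3·V_L·cosφ) = 865 / (1.732 × 415 × 0.84) = 1.43 A

1.43 A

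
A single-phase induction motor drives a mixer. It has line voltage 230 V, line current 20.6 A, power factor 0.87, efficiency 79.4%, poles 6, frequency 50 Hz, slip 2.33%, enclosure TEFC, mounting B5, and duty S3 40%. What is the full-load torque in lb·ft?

23.6 lb·ft

P_in = V·I·cosφ = 230 × 20.6 × 0.87 = 4122 W
P_out = η·P_in = 0.794 × 4122 = 3273 W
n_s = 120×50/6 = 1000 rpm; n = 1000×(1−0.0233) = 977 rpm
ω = 2π×977/60 = 102.3 rad/s
τ = P_out/ω = 3273/102.3 = 31.99 N·m
In lb·ft: 31.99/1.356 = 23.6 lb·ft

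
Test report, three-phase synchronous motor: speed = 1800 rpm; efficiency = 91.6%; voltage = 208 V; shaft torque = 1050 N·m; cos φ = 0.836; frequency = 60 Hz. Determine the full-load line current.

717 A

ω = 2π×1800/60 = 188.5 rad/s; P_out = τω = 1050 × 188.5 = 197925 W
P_in = P_out / η = 197925 / 0.916 = 216075 W
I_L = P_in / (√3·V_L·cosφ) = 216075 / (1.732 × 208 × 0.836) = 717 A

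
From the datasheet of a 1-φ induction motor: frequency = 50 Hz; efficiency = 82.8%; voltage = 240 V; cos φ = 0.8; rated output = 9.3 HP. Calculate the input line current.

P_out = 9.3 × 746 = 6938 W
P_in = P_out / η = 6938 / 0.828 = 8379 W
I = P_in / (V·cosφ) = 8379 / (240 × 0.8) = 43.6 A

43.6 A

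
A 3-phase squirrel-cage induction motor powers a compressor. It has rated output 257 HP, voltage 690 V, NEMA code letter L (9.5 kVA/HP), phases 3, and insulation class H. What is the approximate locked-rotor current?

2040 A

S_LR = 9.5 × 257 = 2441.5 kVA
I_LR = S_LR/(√3·V_L) = 2441500/(1.732×690) = 2040 A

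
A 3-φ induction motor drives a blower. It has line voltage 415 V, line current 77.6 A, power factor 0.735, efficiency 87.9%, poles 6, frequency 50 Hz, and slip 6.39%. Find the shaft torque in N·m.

368 N·m

P_in = √3·V·I·cosφ = 1.732 × 415 × 77.6 × 0.735 = 40996 W
P_out = η·P_in = 0.879 × 40996 = 36035 W
n_s = 120×50/6 = 1000 rpm; n = 1000×(1−0.0639) = 936 rpm
ω = 2π×936/60 = 98.02 rad/s
τ = P_out/ω = 36035/98.02 = 368 N·m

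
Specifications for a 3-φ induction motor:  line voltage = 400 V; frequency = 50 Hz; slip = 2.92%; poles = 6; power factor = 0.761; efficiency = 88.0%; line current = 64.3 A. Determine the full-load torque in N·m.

P_in = √3·V·I·cosφ = 1.732 × 400 × 64.3 × 0.761 = 33900 W
P_out = η·P_in = 0.88 × 33900 = 29832 W
n_s = 120×50/6 = 1000 rpm; n = 1000×(1−0.0292) = 971 rpm
ω = 2π×971/60 = 101.7 rad/s
τ = P_out/ω = 29832/101.7 = 293 N·m

293 N·m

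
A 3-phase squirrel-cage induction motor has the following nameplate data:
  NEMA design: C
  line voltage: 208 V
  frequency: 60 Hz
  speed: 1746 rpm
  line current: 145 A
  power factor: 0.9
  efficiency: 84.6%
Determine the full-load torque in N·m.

P_in = √3·V·I·cosφ = 1.732 × 208 × 145 × 0.9 = 47013 W
P_out = η·P_in = 0.846 × 47013 = 39773 W
n = 1746 rpm
ω = 2π×1746/60 = 182.8 rad/s
τ = P_out/ω = 39773/182.8 = 218 N·m

218 N·m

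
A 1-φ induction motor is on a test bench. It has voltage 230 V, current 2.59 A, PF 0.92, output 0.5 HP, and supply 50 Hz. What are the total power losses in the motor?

175 W

P_in = V·I·cosφ = 230×2.59×0.92 = 548 W
P_out = 0.5×746 = 373 W
Losses = P_in − P_out = 548 − 373 = 175 W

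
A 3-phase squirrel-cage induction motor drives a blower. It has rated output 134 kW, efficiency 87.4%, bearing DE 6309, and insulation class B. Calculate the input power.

153 kW

P_out = 134000 W
P_in = P_out/η = 134000/0.874 = 153318 W = 153 kW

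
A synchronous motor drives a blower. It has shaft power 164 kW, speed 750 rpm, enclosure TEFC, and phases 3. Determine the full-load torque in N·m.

ω = 2π × 750/60 = 78.54 rad/s
τ = P/ω = 164000/78.54 = 2090 N·m

2090 N·m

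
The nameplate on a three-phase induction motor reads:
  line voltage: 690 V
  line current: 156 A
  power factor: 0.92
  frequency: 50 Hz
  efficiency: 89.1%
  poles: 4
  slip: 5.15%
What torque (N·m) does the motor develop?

1030 N·m

P_in = √3·V·I·cosφ = 1.732 × 690 × 156 × 0.92 = 171518 W
P_out = η·P_in = 0.891 × 171518 = 152823 W
n_s = 120×50/4 = 1500 rpm; n = 1500×(1−0.0515) = 1423 rpm
ω = 2π×1423/60 = 149 rad/s
τ = P_out/ω = 152823/149 = 1030 N·m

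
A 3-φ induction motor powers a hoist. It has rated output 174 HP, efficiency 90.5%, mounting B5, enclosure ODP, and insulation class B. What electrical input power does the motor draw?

P_out = 174 × 746 = 129804 W
P_in = P_out/η = 129804/0.905 = 143430 W = 143 kW

143 kW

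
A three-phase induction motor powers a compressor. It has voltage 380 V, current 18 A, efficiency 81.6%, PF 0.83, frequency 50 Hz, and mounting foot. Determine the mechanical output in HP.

P_in = √3·V·I·cosφ = 1.732 × 380 × 18 × 0.83 = 9833 W
P_out = η·P_in = 0.816 × 9833 = 8024 W
= 8024/746 = 10.8 HP

10.8 HP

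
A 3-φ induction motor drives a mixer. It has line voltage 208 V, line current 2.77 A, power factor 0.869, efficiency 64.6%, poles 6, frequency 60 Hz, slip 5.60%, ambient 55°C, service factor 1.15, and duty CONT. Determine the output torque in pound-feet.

3.48 lb·ft

P_in = √3·V·I·cosφ = 1.732 × 208 × 2.77 × 0.869 = 867 W
P_out = η·P_in = 0.646 × 867 = 560 W
n_s = 120×60/6 = 1200 rpm; n = 1200×(1−0.056) = 1133 rpm
ω = 2π×1133/60 = 118.6 rad/s
τ = P_out/ω = 560/118.6 = 4.722 N·m
In lb·ft: 4.722/1.356 = 3.48 lb·ft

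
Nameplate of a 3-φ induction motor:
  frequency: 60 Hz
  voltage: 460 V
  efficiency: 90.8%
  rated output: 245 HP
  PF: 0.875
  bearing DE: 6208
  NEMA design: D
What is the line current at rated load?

289 A

P_out = 245 × 746 = 182770 W
P_in = P_out / η = 182770 / 0.908 = 201289 W
I_L = P_in / (√3·V_L·cosφ) = 201289 / (1.732 × 460 × 0.875) = 289 A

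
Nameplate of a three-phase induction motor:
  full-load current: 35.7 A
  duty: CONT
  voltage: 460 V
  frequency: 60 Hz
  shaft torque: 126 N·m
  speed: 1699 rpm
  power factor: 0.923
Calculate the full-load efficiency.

ω = 2π × 1699/60 = 177.9 rad/s; P_out = τω = 126 × 177.9 = 22415 W
P_in = √3·V_L·I_L·cosφ = 1.732 × 460 × 35.7 × 0.923 = 26253 W
η = P_out / P_in = 22415 / 26253 = 0.854 = 85.4%

85.4 %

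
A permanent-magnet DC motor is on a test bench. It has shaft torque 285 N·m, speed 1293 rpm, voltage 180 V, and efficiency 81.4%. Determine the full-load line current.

ω = 2π×1293/60 = 135.4 rad/s; P_out = τω = 285 × 135.4 = 38589 W
P_in = P_out / η = 38589 / 0.814 = 47407 W
I = P_in / V = 47407 / 180 = 263 A

263 A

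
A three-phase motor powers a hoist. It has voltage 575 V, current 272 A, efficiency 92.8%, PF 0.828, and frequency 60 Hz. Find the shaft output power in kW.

P_in = √3·V·I·cosφ = 1.732 × 575 × 272 × 0.828 = 224293 W
P_out = η·P_in = 0.928 × 224293 = 208144 W

208 kW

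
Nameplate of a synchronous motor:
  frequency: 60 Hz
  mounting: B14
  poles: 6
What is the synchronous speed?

n_s = 120f/p = 120×60/6 = 1200 rpm

1200 rpm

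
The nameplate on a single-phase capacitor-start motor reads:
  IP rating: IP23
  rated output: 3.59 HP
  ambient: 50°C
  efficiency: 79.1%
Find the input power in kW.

3.39 kW

P_out = 3.59 × 746 = 2678 W
P_in = P_out/η = 2678/0.791 = 3386 W = 3.39 kW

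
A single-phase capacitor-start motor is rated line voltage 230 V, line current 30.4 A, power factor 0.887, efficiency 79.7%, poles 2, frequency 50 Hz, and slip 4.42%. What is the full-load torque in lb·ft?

P_in = V·I·cosφ = 230 × 30.4 × 0.887 = 6202 W
P_out = η·P_in = 0.797 × 6202 = 4943 W
n_s = 120×50/2 = 3000 rpm; n = 3000×(1−0.0442) = 2867 rpm
ω = 2π×2867/60 = 300.2 rad/s
τ = P_out/ω = 4943/300.2 = 16.47 N·m
In lb·ft: 16.47/1.356 = 12.1 lb·ft

12.1 lb·ft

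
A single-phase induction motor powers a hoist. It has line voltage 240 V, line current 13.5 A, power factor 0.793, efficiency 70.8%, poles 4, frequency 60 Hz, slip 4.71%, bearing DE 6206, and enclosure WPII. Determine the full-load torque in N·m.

10.1 N·m

P_in = V·I·cosφ = 240 × 13.5 × 0.793 = 2569 W
P_out = η·P_in = 0.708 × 2569 = 1819 W
n_s = 120×60/4 = 1800 rpm; n = 1800×(1−0.0471) = 1715 rpm
ω = 2π×1715/60 = 179.6 rad/s
τ = P_out/ω = 1819/179.6 = 10.1 N·m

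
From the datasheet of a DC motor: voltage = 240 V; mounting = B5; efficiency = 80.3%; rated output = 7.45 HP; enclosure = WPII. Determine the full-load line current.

28.8 A

P_out = 7.45 × 746 = 5558 W
P_in = P_out / η = 5558 / 0.803 = 6922 W
I = P_in / V = 6922 / 240 = 28.8 A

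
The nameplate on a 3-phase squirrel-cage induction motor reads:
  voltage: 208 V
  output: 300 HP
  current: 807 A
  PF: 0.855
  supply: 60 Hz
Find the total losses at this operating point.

P_in = √3·V·I·cosφ = 1.732×208×807×0.855 = 248571 W
P_out = 300×746 = 223800 W
Losses = P_in − P_out = 248571 − 223800 = 24771 W

24.8 kW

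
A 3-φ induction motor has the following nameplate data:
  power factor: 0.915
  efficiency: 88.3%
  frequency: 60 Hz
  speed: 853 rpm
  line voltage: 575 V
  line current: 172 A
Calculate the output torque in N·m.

P_in = √3·V·I·cosφ = 1.732 × 575 × 172 × 0.915 = 156735 W
P_out = η·P_in = 0.883 × 156735 = 138397 W
n = 853 rpm
ω = 2π×853/60 = 89.33 rad/s
τ = P_out/ω = 138397/89.33 = 1550 N·m

1550 N·m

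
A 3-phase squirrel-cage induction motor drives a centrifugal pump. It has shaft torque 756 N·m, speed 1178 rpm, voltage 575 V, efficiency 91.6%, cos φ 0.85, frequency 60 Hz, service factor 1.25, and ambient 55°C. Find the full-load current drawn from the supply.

ω = 2π×1178/60 = 123.4 rad/s; P_out = τω = 756 × 123.4 = 93290 W
P_in = P_out / η = 93290 / 0.916 = 101845 W
I_L = P_in / (√3·V_L·cosφ) = 101845 / (1.732 × 575 × 0.85) = 120 A

120 A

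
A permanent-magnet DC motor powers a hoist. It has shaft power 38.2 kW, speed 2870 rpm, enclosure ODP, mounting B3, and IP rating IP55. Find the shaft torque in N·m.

127 N·m

ω = 2π × 2870/60 = 300.5 rad/s
τ = P/ω = 38200/300.5 = 127 N·m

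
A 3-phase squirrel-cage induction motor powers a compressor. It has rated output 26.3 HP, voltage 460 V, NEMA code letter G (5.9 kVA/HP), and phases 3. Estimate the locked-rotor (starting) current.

195 A

S_LR = 5.9 × 26.3 = 155.17 kVA
I_LR = S_LR/(√3·V_L) = 155170/(1.732×460) = 195 A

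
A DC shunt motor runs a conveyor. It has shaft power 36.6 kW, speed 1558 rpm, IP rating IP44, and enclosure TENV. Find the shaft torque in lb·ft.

ω = 2π × 1558/60 = 163.2 rad/s
τ = P/ω = 36600/163.2 = 224.3 N·m
In lb·ft: 224.3/1.356 = 165 lb·ft

165 lb·ft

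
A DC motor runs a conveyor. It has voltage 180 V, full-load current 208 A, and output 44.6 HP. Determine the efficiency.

88.9 %

P_out = 44.6 × 746 = 33272 W
P_in = V·I = 180 × 208 = 37440 W
η = P_out / P_in = 33272 / 37440 = 0.889 = 88.9%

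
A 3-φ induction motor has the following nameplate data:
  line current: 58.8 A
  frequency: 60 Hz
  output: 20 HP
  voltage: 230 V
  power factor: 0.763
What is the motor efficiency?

P_out = 20 × 746 = 14920 W
P_in = √3·V_L·I_L·cosφ = 1.732 × 230 × 58.8 × 0.763 = 17872 W
η = P_out / P_in = 14920 / 17872 = 0.835 = 83.5%

83.5 %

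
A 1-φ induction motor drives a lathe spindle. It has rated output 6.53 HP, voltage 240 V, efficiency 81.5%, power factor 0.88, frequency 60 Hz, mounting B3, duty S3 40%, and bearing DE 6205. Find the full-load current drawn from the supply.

P_out = 6.53 × 746 = 4871 W
P_in = P_out / η = 4871 / 0.815 = 5977 W
I = P_in / (V·cosφ) = 5977 / (240 × 0.88) = 28.3 A

28.3 A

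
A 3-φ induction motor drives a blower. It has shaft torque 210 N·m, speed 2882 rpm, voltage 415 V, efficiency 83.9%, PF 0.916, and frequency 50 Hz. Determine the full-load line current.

115 A

ω = 2π×2882/60 = 301.8 rad/s; P_out = τω = 210 × 301.8 = 63378 W
P_in = P_out / η = 63378 / 0.839 = 75540 W
I_L = P_in / (√3·V_L·cosφ) = 75540 / (1.732 × 415 × 0.916) = 115 A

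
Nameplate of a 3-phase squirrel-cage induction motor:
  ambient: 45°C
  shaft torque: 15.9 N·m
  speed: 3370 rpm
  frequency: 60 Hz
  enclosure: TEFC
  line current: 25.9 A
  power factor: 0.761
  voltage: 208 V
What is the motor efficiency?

79.0 %

ω = 2π × 3370/60 = 352.9 rad/s; P_out = τω = 15.9 × 352.9 = 5611 W
P_in = √3·V_L·I_L·cosφ = 1.732 × 208 × 25.9 × 0.761 = 7101 W
η = P_out / P_in = 5611 / 7101 = 0.790 = 79.0%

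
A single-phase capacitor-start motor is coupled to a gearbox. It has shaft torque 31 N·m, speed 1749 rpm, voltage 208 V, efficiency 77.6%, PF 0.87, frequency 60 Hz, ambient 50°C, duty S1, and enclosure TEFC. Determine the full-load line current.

ω = 2π×1749/60 = 183.2 rad/s; P_out = τω = 31 × 183.2 = 5679 W
P_in = P_out / η = 5679 / 0.776 = 7318 W
I = P_in / (V·cosφ) = 7318 / (208 × 0.87) = 40.4 A

40.4 A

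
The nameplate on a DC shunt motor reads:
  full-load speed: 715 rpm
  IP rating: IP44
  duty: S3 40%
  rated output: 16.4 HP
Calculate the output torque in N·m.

P_out = 16.4 × 746 = 12234 W
ω = 2π × 715/60 = 74.87 rad/s
τ = P_out/ω = 12234/74.87 = 163 N·m

163 N·m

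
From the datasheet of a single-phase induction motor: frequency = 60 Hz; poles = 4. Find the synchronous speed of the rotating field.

n_s = 120f/p = 120×60/4 = 1800 rpm

1800 rpm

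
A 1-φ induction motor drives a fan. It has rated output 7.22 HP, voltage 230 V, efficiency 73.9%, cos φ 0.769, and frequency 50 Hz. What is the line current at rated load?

P_out = 7.22 × 746 = 5386 W
P_in = P_out / η = 5386 / 0.739 = 7288 W
I = P_in / (V·cosφ) = 7288 / (230 × 0.769) = 41.2 A

41.2 A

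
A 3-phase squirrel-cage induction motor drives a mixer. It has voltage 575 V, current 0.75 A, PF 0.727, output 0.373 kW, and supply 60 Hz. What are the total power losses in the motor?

170 W

P_in = √3·V·I·cosφ = 1.732×575×0.75×0.727 = 543 W
P_out = 373 W
Losses = P_in − P_out = 543 − 373 = 170 W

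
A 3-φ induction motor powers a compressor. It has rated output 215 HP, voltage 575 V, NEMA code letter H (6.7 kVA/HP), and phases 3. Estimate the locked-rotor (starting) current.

S_LR = 6.7 × 215 = 1440.5 kVA
I_LR = S_LR/(√3·V_L) = 1440500/(1.732×575) = 1450 A

1450 A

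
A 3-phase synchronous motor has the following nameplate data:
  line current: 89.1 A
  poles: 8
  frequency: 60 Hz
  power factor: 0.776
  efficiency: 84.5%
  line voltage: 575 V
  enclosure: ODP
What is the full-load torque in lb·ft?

455 lb·ft

P_in = √3·V·I·cosφ = 1.732 × 575 × 89.1 × 0.776 = 68858 W
P_out = η·P_in = 0.845 × 68858 = 58185 W
n = n_s = 120×60/8 = 900 rpm (synchronous)
ω = 2π×900/60 = 94.25 rad/s
τ = P_out/ω = 58185/94.25 = 617.3 N·m
In lb·ft: 617.3/1.356 = 455 lb·ft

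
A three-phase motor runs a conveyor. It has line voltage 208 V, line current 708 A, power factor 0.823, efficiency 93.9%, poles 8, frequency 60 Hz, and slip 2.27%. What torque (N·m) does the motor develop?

2140 N·m

P_in = √3·V·I·cosφ = 1.732 × 208 × 708 × 0.823 = 209915 W
P_out = η·P_in = 0.939 × 209915 = 197110 W
n_s = 120×60/8 = 900 rpm; n = 900×(1−0.0227) = 880 rpm
ω = 2π×880/60 = 92.15 rad/s
τ = P_out/ω = 197110/92.15 = 2140 N·m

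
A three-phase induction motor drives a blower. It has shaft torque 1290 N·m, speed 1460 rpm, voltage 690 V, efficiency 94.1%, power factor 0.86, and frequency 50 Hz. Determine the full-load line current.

204 A

ω = 2π×1460/60 = 152.9 rad/s; P_out = τω = 1290 × 152.9 = 197241 W
P_in = P_out / η = 197241 / 0.941 = 209608 W
I_L = P_in / (√3·V_L·cosφ) = 209608 / (1.732 × 690 × 0.86) = 204 A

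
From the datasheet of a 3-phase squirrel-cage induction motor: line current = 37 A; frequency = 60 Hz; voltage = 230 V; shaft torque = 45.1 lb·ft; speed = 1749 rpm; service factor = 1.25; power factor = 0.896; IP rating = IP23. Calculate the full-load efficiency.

84.8 %

τ = 45.1 lb·ft × 1.356 = 61.16 N·m
ω = 2π × 1749/60 = 183.2 rad/s; P_out = τω = 61.16 × 183.2 = 11205 W
P_in = √3·V_L·I_L·cosφ = 1.732 × 230 × 37 × 0.896 = 13206 W
η = P_out / P_in = 11205 / 13206 = 0.848 = 84.8%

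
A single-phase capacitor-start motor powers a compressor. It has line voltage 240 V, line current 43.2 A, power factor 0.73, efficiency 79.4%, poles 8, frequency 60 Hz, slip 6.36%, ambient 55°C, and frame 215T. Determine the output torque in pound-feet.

50.2 lb·ft

P_in = V·I·cosφ = 240 × 43.2 × 0.73 = 7569 W
P_out = η·P_in = 0.794 × 7569 = 6010 W
n_s = 120×60/8 = 900 rpm; n = 900×(1−0.0636) = 843 rpm
ω = 2π×843/60 = 88.28 rad/s
τ = P_out/ω = 6010/88.28 = 68.08 N·m
In lb·ft: 68.08/1.356 = 50.2 lb·ft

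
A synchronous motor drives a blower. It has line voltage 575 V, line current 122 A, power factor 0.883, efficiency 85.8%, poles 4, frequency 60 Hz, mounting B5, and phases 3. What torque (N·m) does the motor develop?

488 N·m

P_in = √3·V·I·cosφ = 1.732 × 575 × 122 × 0.883 = 107284 W
P_out = η·P_in = 0.858 × 107284 = 92050 W
n = n_s = 120×60/4 = 1800 rpm (synchronous)
ω = 2π×1800/60 = 188.5 rad/s
τ = P_out/ω = 92050/188.5 = 488 N·m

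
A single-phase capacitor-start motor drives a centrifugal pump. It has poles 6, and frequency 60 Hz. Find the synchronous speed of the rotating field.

n_s = 120f/p = 120×60/6 = 1200 rpm

1200 rpm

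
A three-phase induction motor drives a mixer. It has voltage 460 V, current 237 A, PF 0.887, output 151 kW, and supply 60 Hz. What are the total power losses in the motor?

P_in = √3·V·I·cosφ = 1.732×460×237×0.887 = 167486 W
P_out = 151000 W
Losses = P_in − P_out = 167486 − 151000 = 16486 W

16500 W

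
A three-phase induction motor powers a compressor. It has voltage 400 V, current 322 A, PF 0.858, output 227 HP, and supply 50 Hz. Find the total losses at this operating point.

22100 W

P_in = √3·V·I·cosφ = 1.732×400×322×0.858 = 191404 W
P_out = 227×746 = 169342 W
Losses = P_in − P_out = 191404 − 169342 = 22062 W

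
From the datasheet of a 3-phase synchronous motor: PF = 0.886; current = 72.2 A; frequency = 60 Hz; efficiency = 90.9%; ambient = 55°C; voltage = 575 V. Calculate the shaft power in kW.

57.9 kW

P_in = √3·V·I·cosφ = 1.732 × 575 × 72.2 × 0.886 = 63707 W
P_out = η·P_in = 0.909 × 63707 = 57910 W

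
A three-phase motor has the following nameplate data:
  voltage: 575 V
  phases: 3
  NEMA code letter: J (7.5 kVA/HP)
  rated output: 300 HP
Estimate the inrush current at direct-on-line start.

2260 A

S_LR = 7.5 × 300 = 2250 kVA
I_LR = S_LR/(√3·V_L) = 2250000/(1.732×575) = 2260 A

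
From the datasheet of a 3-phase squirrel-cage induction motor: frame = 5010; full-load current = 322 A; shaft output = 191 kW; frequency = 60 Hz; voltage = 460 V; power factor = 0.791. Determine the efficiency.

P_out = 191 kW = 191000 W
P_in = √3·V_L·I_L·cosφ = 1.732 × 460 × 322 × 0.791 = 202926 W
η = P_out / P_in = 191000 / 202926 = 0.941 = 94.1%

94.1 %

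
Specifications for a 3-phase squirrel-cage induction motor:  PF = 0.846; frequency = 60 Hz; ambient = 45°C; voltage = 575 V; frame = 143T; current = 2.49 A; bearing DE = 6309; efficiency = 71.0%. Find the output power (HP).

P_in = √3·V·I·cosφ = 1.732 × 575 × 2.49 × 0.846 = 2098 W
P_out = η·P_in = 0.71 × 2098 = 1490 W
= 1490/746 = 2 HP

2 HP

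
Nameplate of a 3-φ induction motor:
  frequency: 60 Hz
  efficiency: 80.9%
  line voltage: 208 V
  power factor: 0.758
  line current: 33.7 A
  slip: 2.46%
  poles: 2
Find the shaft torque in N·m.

20.2 N·m

P_in = √3·V·I·cosφ = 1.732 × 208 × 33.7 × 0.758 = 9203 W
P_out = η·P_in = 0.809 × 9203 = 7445 W
n_s = 120×60/2 = 3600 rpm; n = 3600×(1−0.0246) = 3511 rpm
ω = 2π×3511/60 = 367.7 rad/s
τ = P_out/ω = 7445/367.7 = 20.2 N·m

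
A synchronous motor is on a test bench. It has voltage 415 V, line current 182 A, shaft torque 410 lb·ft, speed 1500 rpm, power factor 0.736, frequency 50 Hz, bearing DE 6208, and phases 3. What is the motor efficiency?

90.7 %

τ = 410 lb·ft × 1.356 = 556 N·m
ω = 2π × 1500/60 = 157.1 rad/s; P_out = τω = 556 × 157.1 = 87348 W
P_in = √3·V_L·I_L·cosφ = 1.732 × 415 × 182 × 0.736 = 96282 W
η = P_out / P_in = 87348 / 96282 = 0.907 = 90.7%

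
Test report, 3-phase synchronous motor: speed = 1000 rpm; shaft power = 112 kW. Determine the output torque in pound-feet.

789 lb·ft

ω = 2π × 1000/60 = 104.7 rad/s
τ = P/ω = 112000/104.7 = 1070 N·m
In lb·ft: 1070/1.356 = 789 lb·ft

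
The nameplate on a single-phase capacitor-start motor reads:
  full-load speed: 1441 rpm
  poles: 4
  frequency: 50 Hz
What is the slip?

3.93 %

n_s = 120f/p = 120×50/4 = 1500 rpm
s = (n_s − n)/n_s = (1500 − 1441)/1500 = 0.0393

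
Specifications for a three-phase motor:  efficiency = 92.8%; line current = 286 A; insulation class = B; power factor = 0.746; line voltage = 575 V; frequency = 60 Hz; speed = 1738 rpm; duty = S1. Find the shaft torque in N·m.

1080 N·m

P_in = √3·V·I·cosφ = 1.732 × 575 × 286 × 0.746 = 212481 W
P_out = η·P_in = 0.928 × 212481 = 197182 W
n = 1738 rpm
ω = 2π×1738/60 = 182 rad/s
τ = P_out/ω = 197182/182 = 1080 N·m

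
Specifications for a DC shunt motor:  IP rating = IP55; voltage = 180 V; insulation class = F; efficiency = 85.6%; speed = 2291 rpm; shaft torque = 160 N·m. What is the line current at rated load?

ω = 2π×2291/60 = 239.9 rad/s; P_out = τω = 160 × 239.9 = 38384 W
P_in = P_out / η = 38384 / 0.856 = 44841 W
I = P_in / V = 44841 / 180 = 249 A

249 A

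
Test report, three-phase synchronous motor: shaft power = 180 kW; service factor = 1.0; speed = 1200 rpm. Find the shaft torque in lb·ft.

1060 lb·ft

ω = 2π × 1200/60 = 125.7 rad/s
τ = P/ω = 180000/125.7 = 1432 N·m
In lb·ft: 1432/1.356 = 1060 lb·ft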